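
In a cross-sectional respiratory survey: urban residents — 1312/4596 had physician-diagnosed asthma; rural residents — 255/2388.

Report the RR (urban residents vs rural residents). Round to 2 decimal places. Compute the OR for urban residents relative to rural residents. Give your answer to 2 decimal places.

RR = 2.67; OR = 3.34

risk, urban residents = 1312/4596 = 0.2855
risk, rural residents = 255/2388 = 0.1068
RR = 0.2855 / 0.1068 = 2.67
OR = (1312 × 2133) / (3284 × 255) = 2798496/837420 ≈ 3.34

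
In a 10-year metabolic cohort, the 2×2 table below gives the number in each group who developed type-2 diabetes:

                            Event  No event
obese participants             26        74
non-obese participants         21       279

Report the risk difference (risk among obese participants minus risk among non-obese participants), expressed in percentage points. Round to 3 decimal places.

risk, obese participants = 26/100 = 0.2600
risk, non-obese participants = 21/300 = 0.0700
risk difference = 0.2600 − 0.0700 = 0.1900 → 19.000 percentage points

19.000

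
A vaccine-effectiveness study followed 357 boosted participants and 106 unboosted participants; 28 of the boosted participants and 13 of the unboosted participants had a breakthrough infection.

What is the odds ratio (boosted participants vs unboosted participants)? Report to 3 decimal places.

OR = (28 × 93) / (329 × 13) = 2604/4277 ≈ 0.609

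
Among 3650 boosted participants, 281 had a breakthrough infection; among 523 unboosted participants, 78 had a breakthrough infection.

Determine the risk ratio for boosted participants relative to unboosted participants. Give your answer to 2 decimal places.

risk, boosted participants = 281/3650 = 0.0770
risk, unboosted participants = 78/523 = 0.1491
RR = 0.0770 / 0.1491 = 0.52

RR = 0.52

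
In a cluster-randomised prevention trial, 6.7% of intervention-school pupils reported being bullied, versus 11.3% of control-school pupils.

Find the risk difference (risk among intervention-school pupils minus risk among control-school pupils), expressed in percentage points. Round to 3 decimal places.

-4.600

risk difference = 0.0670 − 0.1130 = -0.0460 → -4.600 percentage points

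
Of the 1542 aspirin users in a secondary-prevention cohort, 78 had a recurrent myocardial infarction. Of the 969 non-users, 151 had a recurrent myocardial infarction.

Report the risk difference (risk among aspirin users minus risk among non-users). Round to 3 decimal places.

RD: -0.105

risk, aspirin users = 78/1542 = 0.0506
risk, non-users = 151/969 = 0.1558
risk difference = 0.0506 − 0.1558 = -0.105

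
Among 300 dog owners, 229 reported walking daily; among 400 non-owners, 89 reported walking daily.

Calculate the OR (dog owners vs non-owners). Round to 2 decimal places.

odds, dog owners = 229/71 = 3.2254
odds, non-owners = 89/311 = 0.2862
OR = 3.2254 / 0.2862 = 11.27

OR: 11.27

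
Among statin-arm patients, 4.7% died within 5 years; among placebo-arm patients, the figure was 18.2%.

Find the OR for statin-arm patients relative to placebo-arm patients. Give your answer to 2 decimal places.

0.22

odds, statin-arm patients = 0.04700/0.95300 = 0.04932
odds, placebo-arm patients = 0.18200/0.81800 = 0.22249
OR = 0.04932 / 0.22249 = 0.22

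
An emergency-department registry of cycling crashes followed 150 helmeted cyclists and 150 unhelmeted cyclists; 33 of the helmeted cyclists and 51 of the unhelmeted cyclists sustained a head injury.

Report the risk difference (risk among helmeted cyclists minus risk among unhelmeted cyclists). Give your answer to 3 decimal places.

RD ≈ -0.120

risk, helmeted cyclists = 33/150 = 0.2200
risk, unhelmeted cyclists = 51/150 = 0.3400
risk difference = 0.2200 − 0.3400 = -0.120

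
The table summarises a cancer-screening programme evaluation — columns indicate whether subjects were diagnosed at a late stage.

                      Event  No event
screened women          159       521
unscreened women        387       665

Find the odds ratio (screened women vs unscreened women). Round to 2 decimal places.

OR = (159 × 665) / (521 × 387) = 105735/201627 ≈ 0.52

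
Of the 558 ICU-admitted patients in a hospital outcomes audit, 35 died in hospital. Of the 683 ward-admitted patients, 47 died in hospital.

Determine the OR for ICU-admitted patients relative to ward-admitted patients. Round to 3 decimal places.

OR = (35 × 636) / (523 × 47) = 22260/24581 ≈ 0.906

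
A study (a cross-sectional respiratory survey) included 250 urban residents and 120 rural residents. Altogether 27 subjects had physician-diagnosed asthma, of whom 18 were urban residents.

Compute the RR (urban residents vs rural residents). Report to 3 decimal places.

RR: 0.960

urban residents without the outcome: 250 − 18 = 232
rural residents with the outcome: 27 − 18 = 9
rural residents without the outcome: 120 − 9 = 111
risk, urban residents = 18/250 = 0.0720
risk, rural residents = 9/120 = 0.0750
RR = 0.0720 / 0.0750 = 0.960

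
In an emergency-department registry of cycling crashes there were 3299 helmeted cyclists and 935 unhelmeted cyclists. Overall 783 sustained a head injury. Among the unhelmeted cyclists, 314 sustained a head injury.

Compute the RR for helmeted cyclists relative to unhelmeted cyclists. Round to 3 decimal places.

0.423

helmeted cyclists with the outcome: 783 − 314 = 469
helmeted cyclists without the outcome: 3299 − 469 = 2830
unhelmeted cyclists without the outcome: 935 − 314 = 621
risk, helmeted cyclists = 469/3299 = 0.1422
risk, unhelmeted cyclists = 314/935 = 0.3358
RR = 0.1422 / 0.3358 = 0.423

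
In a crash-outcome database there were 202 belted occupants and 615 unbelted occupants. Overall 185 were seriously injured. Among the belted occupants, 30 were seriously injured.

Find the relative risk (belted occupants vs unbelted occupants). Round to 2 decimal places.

RR ≈ 0.59

belted occupants without the outcome: 202 − 30 = 172
unbelted occupants with the outcome: 185 − 30 = 155
unbelted occupants without the outcome: 615 − 155 = 460
risk, belted occupants = 30/202 = 0.1485
risk, unbelted occupants = 155/615 = 0.2520
RR = 0.1485 / 0.2520 = 0.59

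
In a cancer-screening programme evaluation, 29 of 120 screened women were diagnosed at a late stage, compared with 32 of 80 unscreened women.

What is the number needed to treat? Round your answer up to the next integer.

NNT ≈ 7

risk, screened women = 29/120 = 0.241667
risk, unscreened women = 32/80 = 0.400000
absolute risk difference = 0.158333
1 / 0.158333 = 6.316 → round up → 7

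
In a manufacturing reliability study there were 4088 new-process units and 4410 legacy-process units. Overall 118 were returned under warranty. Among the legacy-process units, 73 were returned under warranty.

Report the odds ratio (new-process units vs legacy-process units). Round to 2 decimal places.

OR ≈ 0.66

new-process units with the outcome: 118 − 73 = 45
new-process units without the outcome: 4088 − 45 = 4043
legacy-process units without the outcome: 4410 − 73 = 4337
OR = (45 × 4337) / (4043 × 73) = 195165/295139 ≈ 0.66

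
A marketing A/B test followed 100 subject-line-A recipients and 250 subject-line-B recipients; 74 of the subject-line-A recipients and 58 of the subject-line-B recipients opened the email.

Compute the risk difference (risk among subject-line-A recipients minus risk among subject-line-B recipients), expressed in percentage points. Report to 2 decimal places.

RD ≈ 50.80

risk, subject-line-A recipients = 74/100 = 0.7400
risk, subject-line-B recipients = 58/250 = 0.2320
risk difference = 0.7400 − 0.2320 = 0.5080 → 50.80 percentage points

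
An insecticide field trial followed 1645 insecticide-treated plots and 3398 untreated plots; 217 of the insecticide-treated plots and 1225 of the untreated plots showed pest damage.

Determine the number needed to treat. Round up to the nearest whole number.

risk, insecticide-treated plots = 217/1645 = 0.131915
risk, untreated plots = 1225/3398 = 0.360506
absolute risk difference = 0.228591
1 / 0.228591 = 4.375 → round up → 5

NNT: 5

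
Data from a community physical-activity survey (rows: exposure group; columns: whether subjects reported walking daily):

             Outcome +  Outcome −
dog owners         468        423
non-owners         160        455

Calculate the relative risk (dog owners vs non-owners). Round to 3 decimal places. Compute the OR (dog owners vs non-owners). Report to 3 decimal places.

risk, dog owners = 468/891 = 0.5253
risk, non-owners = 160/615 = 0.2602
RR = 0.5253 / 0.2602 = 2.019
OR = (468 × 455) / (423 × 160) = 212940/67680 ≈ 3.146

RR = 2.019; OR = 3.146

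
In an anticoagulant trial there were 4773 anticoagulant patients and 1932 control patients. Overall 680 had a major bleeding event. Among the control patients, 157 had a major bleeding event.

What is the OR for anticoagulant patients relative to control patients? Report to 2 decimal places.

OR: 1.39

anticoagulant patients with the outcome: 680 − 157 = 523
anticoagulant patients without the outcome: 4773 − 523 = 4250
control patients without the outcome: 1932 − 157 = 1775
odds, anticoagulant patients = 523/4250 = 0.1231
odds, control patients = 157/1775 = 0.0885
OR = 0.1231 / 0.0885 = 1.39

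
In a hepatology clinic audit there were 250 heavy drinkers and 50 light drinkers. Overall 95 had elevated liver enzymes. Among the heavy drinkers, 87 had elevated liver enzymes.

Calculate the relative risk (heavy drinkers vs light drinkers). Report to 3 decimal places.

RR ≈ 2.175

heavy drinkers without the outcome: 250 − 87 = 163
light drinkers with the outcome: 95 − 87 = 8
light drinkers without the outcome: 50 − 8 = 42
risk, heavy drinkers = 87/250 = 0.3480
risk, light drinkers = 8/50 = 0.1600
RR = 0.3480 / 0.1600 = 2.175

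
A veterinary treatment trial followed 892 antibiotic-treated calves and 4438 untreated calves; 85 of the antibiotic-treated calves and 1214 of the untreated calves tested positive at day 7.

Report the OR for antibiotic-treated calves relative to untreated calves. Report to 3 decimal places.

odds, antibiotic-treated calves = 85/807 = 0.1053
odds, untreated calves = 1214/3224 = 0.3766
OR = 0.1053 / 0.3766 = 0.280

OR: 0.280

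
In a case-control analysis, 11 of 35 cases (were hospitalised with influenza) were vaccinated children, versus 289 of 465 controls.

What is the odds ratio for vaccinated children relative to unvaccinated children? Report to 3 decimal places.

OR ≈ 0.279

odds, vaccinated children = 11/289 = 0.03806
odds, unvaccinated children = 24/176 = 0.13636
OR = 0.03806 / 0.13636 = 0.279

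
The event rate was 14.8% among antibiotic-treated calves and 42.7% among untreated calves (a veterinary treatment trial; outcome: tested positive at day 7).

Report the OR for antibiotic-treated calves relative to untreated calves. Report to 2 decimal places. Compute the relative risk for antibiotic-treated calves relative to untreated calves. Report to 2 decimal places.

odds, antibiotic-treated calves = 0.1480/0.8520 = 0.1737
odds, untreated calves = 0.4270/0.5730 = 0.7452
OR = 0.1737 / 0.7452 = 0.23
RR = 0.1480 / 0.4270 = 0.35

OR = 0.23; RR = 0.35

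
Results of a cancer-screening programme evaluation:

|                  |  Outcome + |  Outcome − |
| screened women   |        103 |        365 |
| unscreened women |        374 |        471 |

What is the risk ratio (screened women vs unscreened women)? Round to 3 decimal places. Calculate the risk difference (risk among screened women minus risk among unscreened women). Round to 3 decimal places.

risk, screened women = 103/468 = 0.2201
risk, unscreened women = 374/845 = 0.4426
RR = 0.2201 / 0.4426 = 0.497
risk difference = 0.2201 − 0.4426 = -0.223

RR = 0.497; RD = -0.223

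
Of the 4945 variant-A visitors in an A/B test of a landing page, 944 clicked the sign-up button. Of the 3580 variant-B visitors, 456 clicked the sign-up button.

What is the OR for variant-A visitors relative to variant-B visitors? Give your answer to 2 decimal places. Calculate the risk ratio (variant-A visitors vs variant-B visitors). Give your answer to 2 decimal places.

OR = (944 × 3124) / (4001 × 456) = 2949056/1824456 ≈ 1.62
risk, variant-A visitors = 944/4945 = 0.1909
risk, variant-B visitors = 456/3580 = 0.1274
RR = 0.1909 / 0.1274 = 1.50

OR = 1.62; RR = 1.50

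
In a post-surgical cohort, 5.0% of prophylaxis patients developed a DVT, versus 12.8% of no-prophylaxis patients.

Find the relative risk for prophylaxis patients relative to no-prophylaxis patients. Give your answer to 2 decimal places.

RR = 0.0500 / 0.1280 = 0.39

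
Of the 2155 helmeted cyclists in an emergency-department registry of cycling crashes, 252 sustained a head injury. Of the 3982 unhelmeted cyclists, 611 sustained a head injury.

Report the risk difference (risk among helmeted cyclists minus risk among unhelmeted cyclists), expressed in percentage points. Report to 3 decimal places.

risk, helmeted cyclists = 252/2155 = 0.1169
risk, unhelmeted cyclists = 611/3982 = 0.1534
risk difference = 0.1169 − 0.1534 = -0.0365 → -3.650 percentage points

RD ≈ -3.650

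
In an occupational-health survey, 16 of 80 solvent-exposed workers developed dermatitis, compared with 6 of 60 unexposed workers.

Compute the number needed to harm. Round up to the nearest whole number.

10

risk, solvent-exposed workers = 16/80 = 0.200000
risk, unexposed workers = 6/60 = 0.100000
absolute risk difference = 0.100000
1 / 0.100000 = 10.000 → round up → 10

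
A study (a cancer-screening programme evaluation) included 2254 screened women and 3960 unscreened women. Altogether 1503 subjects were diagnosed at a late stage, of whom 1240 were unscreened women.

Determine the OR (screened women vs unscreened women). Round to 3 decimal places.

screened women with the outcome: 1503 − 1240 = 263
screened women without the outcome: 2254 − 263 = 1991
unscreened women without the outcome: 3960 − 1240 = 2720
odds, screened women = 263/1991 = 0.1321
odds, unscreened women = 1240/2720 = 0.4559
OR = 0.1321 / 0.4559 = 0.290

0.290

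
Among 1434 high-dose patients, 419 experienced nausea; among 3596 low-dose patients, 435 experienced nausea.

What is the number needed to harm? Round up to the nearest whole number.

6

risk, high-dose patients = 419/1434 = 0.292190
risk, low-dose patients = 435/3596 = 0.120968
absolute risk difference = 0.171222
1 / 0.171222 = 5.840 → round up → 6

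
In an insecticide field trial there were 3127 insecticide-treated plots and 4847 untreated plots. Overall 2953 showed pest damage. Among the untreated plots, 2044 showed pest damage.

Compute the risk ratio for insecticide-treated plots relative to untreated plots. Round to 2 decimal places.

insecticide-treated plots with the outcome: 2953 − 2044 = 909
insecticide-treated plots without the outcome: 3127 − 909 = 2218
untreated plots without the outcome: 4847 − 2044 = 2803
risk, insecticide-treated plots = 909/3127 = 0.2907
risk, untreated plots = 2044/4847 = 0.4217
RR = 0.2907 / 0.4217 = 0.69

RR: 0.69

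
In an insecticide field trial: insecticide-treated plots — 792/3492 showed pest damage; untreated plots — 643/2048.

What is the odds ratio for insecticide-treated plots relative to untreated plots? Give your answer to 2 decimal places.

OR = (792 × 1405) / (2700 × 643) = 1112760/1736100 ≈ 0.64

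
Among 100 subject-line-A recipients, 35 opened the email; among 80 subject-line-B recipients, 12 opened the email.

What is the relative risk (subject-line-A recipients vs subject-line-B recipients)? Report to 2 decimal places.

risk, subject-line-A recipients = 35/100 = 0.3500
risk, subject-line-B recipients = 12/80 = 0.1500
RR = 0.3500 / 0.1500 = 2.33

RR ≈ 2.33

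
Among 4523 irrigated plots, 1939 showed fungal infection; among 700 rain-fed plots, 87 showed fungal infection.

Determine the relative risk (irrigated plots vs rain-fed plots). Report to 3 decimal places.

risk, irrigated plots = 1939/4523 = 0.4287
risk, rain-fed plots = 87/700 = 0.1243
RR = 0.4287 / 0.1243 = 3.449

RR: 3.449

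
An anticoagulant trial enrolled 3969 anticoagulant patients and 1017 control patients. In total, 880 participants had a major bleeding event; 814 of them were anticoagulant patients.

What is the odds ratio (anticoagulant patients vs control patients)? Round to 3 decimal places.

anticoagulant patients without the outcome: 3969 − 814 = 3155
control patients with the outcome: 880 − 814 = 66
control patients without the outcome: 1017 − 66 = 951
odds, anticoagulant patients = 814/3155 = 0.2580
odds, control patients = 66/951 = 0.0694
OR = 0.2580 / 0.0694 = 3.718

OR ≈ 3.718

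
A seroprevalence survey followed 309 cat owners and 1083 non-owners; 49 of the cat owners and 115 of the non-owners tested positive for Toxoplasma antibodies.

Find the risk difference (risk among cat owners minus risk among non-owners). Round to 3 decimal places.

risk, cat owners = 49/309 = 0.1586
risk, non-owners = 115/1083 = 0.1062
risk difference = 0.1586 − 0.1062 = 0.052

RD: 0.052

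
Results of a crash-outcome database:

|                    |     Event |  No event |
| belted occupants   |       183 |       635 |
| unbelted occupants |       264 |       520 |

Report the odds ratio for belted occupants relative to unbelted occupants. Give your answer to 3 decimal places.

OR = (183 × 520) / (635 × 264) = 95160/167640 ≈ 0.568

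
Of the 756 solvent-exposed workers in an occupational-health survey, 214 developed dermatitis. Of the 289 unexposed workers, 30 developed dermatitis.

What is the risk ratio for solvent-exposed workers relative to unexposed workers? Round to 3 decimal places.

risk, solvent-exposed workers = 214/756 = 0.2831
risk, unexposed workers = 30/289 = 0.1038
RR = 0.2831 / 0.1038 = 2.727

2.727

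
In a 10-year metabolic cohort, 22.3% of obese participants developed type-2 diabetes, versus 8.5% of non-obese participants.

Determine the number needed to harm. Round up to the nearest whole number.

absolute risk difference = 0.138000
1 / 0.138000 = 7.246 → round up → 8

8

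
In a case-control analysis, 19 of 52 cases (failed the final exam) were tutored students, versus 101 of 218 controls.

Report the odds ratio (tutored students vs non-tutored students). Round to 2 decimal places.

odds, tutored students = 19/101 = 0.1881
odds, non-tutored students = 33/117 = 0.2821
OR = 0.1881 / 0.2821 = 0.67

OR ≈ 0.67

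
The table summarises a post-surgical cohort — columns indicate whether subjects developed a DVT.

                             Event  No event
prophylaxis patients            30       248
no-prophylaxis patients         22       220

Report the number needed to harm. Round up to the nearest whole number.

59

risk, prophylaxis patients = 30/278 = 0.107914
risk, no-prophylaxis patients = 22/242 = 0.090909
absolute risk difference = 0.017005
1 / 0.017005 = 58.806 → round up → 59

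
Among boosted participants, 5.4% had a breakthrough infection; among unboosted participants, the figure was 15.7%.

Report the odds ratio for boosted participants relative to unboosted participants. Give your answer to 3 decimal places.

odds, boosted participants = 0.0540/0.9460 = 0.0571
odds, unboosted participants = 0.1570/0.8430 = 0.1862
OR = 0.0571 / 0.1862 = 0.307

OR ≈ 0.307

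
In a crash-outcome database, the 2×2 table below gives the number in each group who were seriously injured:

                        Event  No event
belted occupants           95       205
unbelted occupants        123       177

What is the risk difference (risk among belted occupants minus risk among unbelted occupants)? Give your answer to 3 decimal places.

-0.093

risk, belted occupants = 95/300 = 0.3167
risk, unbelted occupants = 123/300 = 0.4100
risk difference = 0.3167 − 0.4100 = -0.093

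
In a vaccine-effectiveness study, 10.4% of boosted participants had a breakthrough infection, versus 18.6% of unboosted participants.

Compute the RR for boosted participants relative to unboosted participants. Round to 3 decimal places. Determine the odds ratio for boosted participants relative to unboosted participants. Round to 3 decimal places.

RR = 0.559; OR = 0.508

RR = 0.1040 / 0.1860 = 0.559
odds, boosted participants = 0.1040/0.8960 = 0.1161
odds, unboosted participants = 0.1860/0.8140 = 0.2285
OR = 0.1161 / 0.2285 = 0.508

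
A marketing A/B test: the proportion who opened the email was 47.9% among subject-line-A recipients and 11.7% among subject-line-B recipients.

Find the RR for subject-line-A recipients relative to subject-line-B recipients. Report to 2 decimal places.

RR = 0.4790 / 0.1170 = 4.09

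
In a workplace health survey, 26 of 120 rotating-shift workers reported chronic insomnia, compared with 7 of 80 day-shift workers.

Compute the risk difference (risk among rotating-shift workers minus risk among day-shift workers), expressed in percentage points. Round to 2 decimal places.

risk, rotating-shift workers = 26/120 = 0.2167
risk, day-shift workers = 7/80 = 0.0875
risk difference = 0.2167 − 0.0875 = 0.1292 → 12.92 percentage points

RD: 12.92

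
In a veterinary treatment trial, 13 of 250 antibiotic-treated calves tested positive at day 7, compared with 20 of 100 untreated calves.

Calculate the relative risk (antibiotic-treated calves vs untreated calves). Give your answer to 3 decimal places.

risk, antibiotic-treated calves = 13/250 = 0.0520
risk, untreated calves = 20/100 = 0.2000
RR = 0.0520 / 0.2000 = 0.260

RR: 0.260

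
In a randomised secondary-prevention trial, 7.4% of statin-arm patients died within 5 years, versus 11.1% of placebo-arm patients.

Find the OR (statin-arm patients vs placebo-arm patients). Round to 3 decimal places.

odds, statin-arm patients = 0.0740/0.9260 = 0.0799
odds, placebo-arm patients = 0.1110/0.8890 = 0.1249
OR = 0.0799 / 0.1249 = 0.640

0.640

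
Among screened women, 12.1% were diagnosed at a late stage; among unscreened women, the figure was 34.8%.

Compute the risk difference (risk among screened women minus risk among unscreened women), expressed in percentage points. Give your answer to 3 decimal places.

risk difference = 0.1210 − 0.3480 = -0.2270 → -22.700 percentage points

-22.700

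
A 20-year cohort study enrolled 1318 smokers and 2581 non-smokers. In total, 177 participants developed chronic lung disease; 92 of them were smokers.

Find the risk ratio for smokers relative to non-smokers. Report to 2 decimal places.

RR = 2.12

smokers without the outcome: 1318 − 92 = 1226
non-smokers with the outcome: 177 − 92 = 85
non-smokers without the outcome: 2581 − 85 = 2496
risk, smokers = 92/1318 = 0.06980
risk, non-smokers = 85/2581 = 0.03293
RR = 0.06980 / 0.03293 = 2.12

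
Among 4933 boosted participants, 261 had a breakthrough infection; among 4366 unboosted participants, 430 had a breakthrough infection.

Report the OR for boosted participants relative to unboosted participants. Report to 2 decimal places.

OR = (261 × 3936) / (4672 × 430) = 1027296/2008960 ≈ 0.51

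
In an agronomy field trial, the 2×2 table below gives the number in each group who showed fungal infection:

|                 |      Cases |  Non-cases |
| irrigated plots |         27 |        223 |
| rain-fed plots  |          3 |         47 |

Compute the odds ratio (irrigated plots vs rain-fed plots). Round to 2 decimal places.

OR = (27 × 47) / (223 × 3) = 1269/669 ≈ 1.90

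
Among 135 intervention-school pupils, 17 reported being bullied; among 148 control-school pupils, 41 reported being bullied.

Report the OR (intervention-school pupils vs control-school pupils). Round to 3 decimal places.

odds, intervention-school pupils = 17/118 = 0.1441
odds, control-school pupils = 41/107 = 0.3832
OR = 0.1441 / 0.3832 = 0.376

0.376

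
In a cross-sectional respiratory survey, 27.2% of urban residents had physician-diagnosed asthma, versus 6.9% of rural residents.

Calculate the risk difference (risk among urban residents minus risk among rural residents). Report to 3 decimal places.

risk difference = 0.2720 − 0.0690 = 0.203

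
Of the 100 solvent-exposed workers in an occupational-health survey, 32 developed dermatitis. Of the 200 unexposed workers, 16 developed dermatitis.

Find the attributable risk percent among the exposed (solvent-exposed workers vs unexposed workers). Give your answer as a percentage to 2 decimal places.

risk, solvent-exposed workers = 32/100 = 0.3200
risk, unexposed workers = 16/200 = 0.0800
AR% = (0.3200 − 0.0800) / 0.3200 = 0.7500 → 75.00%

AR%: 75.00%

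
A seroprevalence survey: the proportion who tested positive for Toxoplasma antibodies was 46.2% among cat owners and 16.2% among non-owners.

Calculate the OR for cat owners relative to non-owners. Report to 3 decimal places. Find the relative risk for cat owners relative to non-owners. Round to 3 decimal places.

OR = 4.442; RR = 2.852

odds, cat owners = 0.4620/0.5380 = 0.8587
odds, non-owners = 0.1620/0.8380 = 0.1933
OR = 0.8587 / 0.1933 = 4.442
RR = 0.4620 / 0.1620 = 2.852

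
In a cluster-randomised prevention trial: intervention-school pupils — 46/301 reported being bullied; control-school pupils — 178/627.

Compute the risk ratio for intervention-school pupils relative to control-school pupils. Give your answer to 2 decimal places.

0.54

risk, intervention-school pupils = 46/301 = 0.1528
risk, control-school pupils = 178/627 = 0.2839
RR = 0.1528 / 0.2839 = 0.54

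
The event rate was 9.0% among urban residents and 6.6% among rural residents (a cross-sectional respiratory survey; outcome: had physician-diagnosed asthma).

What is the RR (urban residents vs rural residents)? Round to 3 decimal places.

RR = 0.0900 / 0.0660 = 1.364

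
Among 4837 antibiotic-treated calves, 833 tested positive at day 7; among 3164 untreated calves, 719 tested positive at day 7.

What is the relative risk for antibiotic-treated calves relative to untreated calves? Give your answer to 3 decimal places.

risk, antibiotic-treated calves = 833/4837 = 0.1722
risk, untreated calves = 719/3164 = 0.2272
RR = 0.1722 / 0.2272 = 0.758

RR = 0.758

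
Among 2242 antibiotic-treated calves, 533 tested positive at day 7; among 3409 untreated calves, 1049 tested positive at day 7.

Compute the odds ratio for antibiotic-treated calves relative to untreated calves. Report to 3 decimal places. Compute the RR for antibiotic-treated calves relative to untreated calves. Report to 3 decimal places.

OR = (533 × 2360) / (1709 × 1049) = 1257880/1792741 ≈ 0.702
risk, antibiotic-treated calves = 533/2242 = 0.2377
risk, untreated calves = 1049/3409 = 0.3077
RR = 0.2377 / 0.3077 = 0.773

OR = 0.702; RR = 0.773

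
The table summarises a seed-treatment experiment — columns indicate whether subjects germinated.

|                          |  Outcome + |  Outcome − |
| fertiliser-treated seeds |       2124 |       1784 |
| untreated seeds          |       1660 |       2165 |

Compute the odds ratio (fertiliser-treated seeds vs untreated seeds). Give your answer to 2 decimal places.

OR = (2124 × 2165) / (1784 × 1660) = 4598460/2961440 ≈ 1.55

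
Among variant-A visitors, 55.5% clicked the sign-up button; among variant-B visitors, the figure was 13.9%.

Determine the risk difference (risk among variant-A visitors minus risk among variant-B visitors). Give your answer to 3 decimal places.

risk difference = 0.5550 − 0.1390 = 0.416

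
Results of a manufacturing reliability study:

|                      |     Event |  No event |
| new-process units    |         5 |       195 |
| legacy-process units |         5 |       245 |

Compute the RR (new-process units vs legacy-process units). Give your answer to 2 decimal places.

1.25

risk, new-process units = 5/200 = 0.02500
risk, legacy-process units = 5/250 = 0.02000
RR = 0.02500 / 0.02000 = 1.25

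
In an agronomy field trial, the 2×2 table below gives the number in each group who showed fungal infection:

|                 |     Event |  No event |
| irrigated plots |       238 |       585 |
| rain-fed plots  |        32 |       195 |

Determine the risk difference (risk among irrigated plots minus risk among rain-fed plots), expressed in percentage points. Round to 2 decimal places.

risk, irrigated plots = 238/823 = 0.2892
risk, rain-fed plots = 32/227 = 0.1410
risk difference = 0.2892 − 0.1410 = 0.1482 → 14.82 percentage points

14.82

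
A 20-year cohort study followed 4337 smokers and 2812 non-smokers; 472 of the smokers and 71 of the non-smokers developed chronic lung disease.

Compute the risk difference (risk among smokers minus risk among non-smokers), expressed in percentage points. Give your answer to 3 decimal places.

risk, smokers = 472/4337 = 0.10883
risk, non-smokers = 71/2812 = 0.02525
risk difference = 0.10883 − 0.02525 = 0.08358 → 8.358 percentage points

RD ≈ 8.358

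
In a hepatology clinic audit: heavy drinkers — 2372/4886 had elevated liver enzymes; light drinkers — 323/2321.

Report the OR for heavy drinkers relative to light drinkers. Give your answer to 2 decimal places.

OR = (2372 × 1998) / (2514 × 323) = 4739256/812022 ≈ 5.84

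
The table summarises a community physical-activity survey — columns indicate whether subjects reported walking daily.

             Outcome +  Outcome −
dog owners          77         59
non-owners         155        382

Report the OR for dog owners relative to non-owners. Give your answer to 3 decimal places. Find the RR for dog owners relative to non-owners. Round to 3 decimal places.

odds, dog owners = 77/59 = 1.3051
odds, non-owners = 155/382 = 0.4058
OR = 1.3051 / 0.4058 = 3.216
risk, dog owners = 77/136 = 0.5662
risk, non-owners = 155/537 = 0.2886
RR = 0.5662 / 0.2886 = 1.962

OR = 3.216; RR = 1.962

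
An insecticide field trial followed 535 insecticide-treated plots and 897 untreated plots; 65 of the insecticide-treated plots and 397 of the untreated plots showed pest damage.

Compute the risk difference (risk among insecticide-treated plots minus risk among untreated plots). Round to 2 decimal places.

risk, insecticide-treated plots = 65/535 = 0.1215
risk, untreated plots = 397/897 = 0.4426
risk difference = 0.1215 − 0.4426 = -0.32

-0.32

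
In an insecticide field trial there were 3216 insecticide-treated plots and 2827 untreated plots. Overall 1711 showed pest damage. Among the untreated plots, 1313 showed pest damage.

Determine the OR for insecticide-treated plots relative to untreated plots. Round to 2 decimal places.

insecticide-treated plots with the outcome: 1711 − 1313 = 398
insecticide-treated plots without the outcome: 3216 − 398 = 2818
untreated plots without the outcome: 2827 − 1313 = 1514
OR = (398 × 1514) / (2818 × 1313) = 602572/3700034 ≈ 0.16

0.16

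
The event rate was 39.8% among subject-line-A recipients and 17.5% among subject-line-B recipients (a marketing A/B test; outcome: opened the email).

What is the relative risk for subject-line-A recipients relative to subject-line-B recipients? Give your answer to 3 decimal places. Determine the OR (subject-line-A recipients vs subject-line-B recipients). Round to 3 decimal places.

RR = 2.274; OR = 3.117

RR = 0.3980 / 0.1750 = 2.274
odds, subject-line-A recipients = 0.3980/0.6020 = 0.6611
odds, subject-line-B recipients = 0.1750/0.8250 = 0.2121
OR = 0.6611 / 0.2121 = 3.117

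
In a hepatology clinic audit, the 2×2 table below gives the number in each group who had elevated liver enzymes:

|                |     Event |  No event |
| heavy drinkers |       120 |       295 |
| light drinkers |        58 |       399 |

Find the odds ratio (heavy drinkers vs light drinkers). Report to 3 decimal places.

OR = (120 × 399) / (295 × 58) = 47880/17110 ≈ 2.798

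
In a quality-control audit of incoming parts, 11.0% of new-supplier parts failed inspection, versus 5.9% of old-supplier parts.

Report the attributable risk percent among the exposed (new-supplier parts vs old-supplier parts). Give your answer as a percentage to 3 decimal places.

AR% = (0.1100 − 0.0590) / 0.1100 = 0.4636 → 46.364%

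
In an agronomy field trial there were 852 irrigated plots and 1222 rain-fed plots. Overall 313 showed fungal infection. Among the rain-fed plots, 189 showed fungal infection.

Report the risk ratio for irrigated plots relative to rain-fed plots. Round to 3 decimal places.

RR = 0.941

irrigated plots with the outcome: 313 − 189 = 124
irrigated plots without the outcome: 852 − 124 = 728
rain-fed plots without the outcome: 1222 − 189 = 1033
risk, irrigated plots = 124/852 = 0.1455
risk, rain-fed plots = 189/1222 = 0.1547
RR = 0.1455 / 0.1547 = 0.941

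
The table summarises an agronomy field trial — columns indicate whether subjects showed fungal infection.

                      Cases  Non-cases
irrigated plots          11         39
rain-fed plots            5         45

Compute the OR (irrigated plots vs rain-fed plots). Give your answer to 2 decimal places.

OR = (11 × 45) / (39 × 5) = 495/195 ≈ 2.54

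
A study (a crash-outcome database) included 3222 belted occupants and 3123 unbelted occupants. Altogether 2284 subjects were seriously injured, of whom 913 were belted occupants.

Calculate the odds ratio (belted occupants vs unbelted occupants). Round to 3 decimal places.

belted occupants without the outcome: 3222 − 913 = 2309
unbelted occupants with the outcome: 2284 − 913 = 1371
unbelted occupants without the outcome: 3123 − 1371 = 1752
OR = (913 × 1752) / (2309 × 1371) = 1599576/3165639 ≈ 0.505

OR = 0.505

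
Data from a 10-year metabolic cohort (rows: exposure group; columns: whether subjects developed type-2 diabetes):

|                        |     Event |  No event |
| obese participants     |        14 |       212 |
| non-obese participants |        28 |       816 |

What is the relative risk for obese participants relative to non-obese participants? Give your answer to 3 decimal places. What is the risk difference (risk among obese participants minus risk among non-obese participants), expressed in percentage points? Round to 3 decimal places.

RR = 1.867; RD = 2.877

risk, obese participants = 14/226 = 0.06195
risk, non-obese participants = 28/844 = 0.03318
RR = 0.06195 / 0.03318 = 1.867
risk difference = 0.06195 − 0.03318 = 0.02877 → 2.877 percentage points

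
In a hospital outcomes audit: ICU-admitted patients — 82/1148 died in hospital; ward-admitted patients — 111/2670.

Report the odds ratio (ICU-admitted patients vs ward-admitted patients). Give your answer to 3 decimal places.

OR: 1.773

odds, ICU-admitted patients = 82/1066 = 0.07692
odds, ward-admitted patients = 111/2559 = 0.04338
OR = 0.07692 / 0.04338 = 1.773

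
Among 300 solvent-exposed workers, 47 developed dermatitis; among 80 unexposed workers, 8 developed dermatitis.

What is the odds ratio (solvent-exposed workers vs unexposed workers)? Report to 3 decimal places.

1.672

odds, solvent-exposed workers = 47/253 = 0.1858
odds, unexposed workers = 8/72 = 0.1111
OR = 0.1858 / 0.1111 = 1.672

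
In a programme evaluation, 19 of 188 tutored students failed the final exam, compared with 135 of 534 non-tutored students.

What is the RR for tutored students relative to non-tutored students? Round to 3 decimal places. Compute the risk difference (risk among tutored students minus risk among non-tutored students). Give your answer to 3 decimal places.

RR = 0.400; RD = -0.152

risk, tutored students = 19/188 = 0.1011
risk, non-tutored students = 135/534 = 0.2528
RR = 0.1011 / 0.2528 = 0.400
risk difference = 0.1011 − 0.2528 = -0.152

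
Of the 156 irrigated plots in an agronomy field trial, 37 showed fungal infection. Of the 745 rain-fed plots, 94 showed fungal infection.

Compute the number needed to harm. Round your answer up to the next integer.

10

risk, irrigated plots = 37/156 = 0.237179
risk, rain-fed plots = 94/745 = 0.126174
absolute risk difference = 0.111005
1 / 0.111005 = 9.009 → round up → 10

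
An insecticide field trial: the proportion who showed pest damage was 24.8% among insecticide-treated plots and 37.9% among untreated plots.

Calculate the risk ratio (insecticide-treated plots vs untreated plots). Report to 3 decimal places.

RR = 0.2480 / 0.3790 = 0.654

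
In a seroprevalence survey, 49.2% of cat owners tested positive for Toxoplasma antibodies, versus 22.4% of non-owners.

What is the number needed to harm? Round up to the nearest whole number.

absolute risk difference = 0.268000
1 / 0.268000 = 3.731 → round up → 4

NNH ≈ 4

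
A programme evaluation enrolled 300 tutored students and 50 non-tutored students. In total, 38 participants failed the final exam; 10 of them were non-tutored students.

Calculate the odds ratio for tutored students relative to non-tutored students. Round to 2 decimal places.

OR: 0.41

tutored students with the outcome: 38 − 10 = 28
tutored students without the outcome: 300 − 28 = 272
non-tutored students without the outcome: 50 − 10 = 40
OR = (28 × 40) / (272 × 10) = 1120/2720 ≈ 0.41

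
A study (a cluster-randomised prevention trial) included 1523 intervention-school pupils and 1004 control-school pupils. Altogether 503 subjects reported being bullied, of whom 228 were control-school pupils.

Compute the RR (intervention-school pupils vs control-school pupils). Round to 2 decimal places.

0.80

intervention-school pupils with the outcome: 503 − 228 = 275
intervention-school pupils without the outcome: 1523 − 275 = 1248
control-school pupils without the outcome: 1004 − 228 = 776
risk, intervention-school pupils = 275/1523 = 0.1806
risk, control-school pupils = 228/1004 = 0.2271
RR = 0.1806 / 0.2271 = 0.80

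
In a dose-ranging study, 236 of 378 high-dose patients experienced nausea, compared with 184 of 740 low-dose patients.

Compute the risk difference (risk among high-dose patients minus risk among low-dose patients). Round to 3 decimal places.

RD: 0.376

risk, high-dose patients = 236/378 = 0.6243
risk, low-dose patients = 184/740 = 0.2486
risk difference = 0.6243 − 0.2486 = 0.376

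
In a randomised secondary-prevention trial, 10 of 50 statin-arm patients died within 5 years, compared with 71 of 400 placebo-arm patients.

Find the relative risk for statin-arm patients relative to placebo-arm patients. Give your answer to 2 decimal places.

risk, statin-arm patients = 10/50 = 0.2000
risk, placebo-arm patients = 71/400 = 0.1775
RR = 0.2000 / 0.1775 = 1.13

1.13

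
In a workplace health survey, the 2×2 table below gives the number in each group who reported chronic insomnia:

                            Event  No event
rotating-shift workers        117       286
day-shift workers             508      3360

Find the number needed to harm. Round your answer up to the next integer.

NNH: 7

risk, rotating-shift workers = 117/403 = 0.290323
risk, day-shift workers = 508/3868 = 0.131334
absolute risk difference = 0.158989
1 / 0.158989 = 6.290 → round up → 7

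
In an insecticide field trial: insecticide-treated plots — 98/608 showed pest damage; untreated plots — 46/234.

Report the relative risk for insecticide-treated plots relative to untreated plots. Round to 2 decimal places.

RR: 0.82

risk, insecticide-treated plots = 98/608 = 0.1612
risk, untreated plots = 46/234 = 0.1966
RR = 0.1612 / 0.1966 = 0.82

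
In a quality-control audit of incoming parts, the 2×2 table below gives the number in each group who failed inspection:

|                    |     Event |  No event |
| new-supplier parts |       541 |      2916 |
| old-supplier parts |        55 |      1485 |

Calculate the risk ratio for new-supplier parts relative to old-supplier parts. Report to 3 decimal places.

risk, new-supplier parts = 541/3457 = 0.15649
risk, old-supplier parts = 55/1540 = 0.03571
RR = 0.15649 / 0.03571 = 4.382

RR = 4.382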